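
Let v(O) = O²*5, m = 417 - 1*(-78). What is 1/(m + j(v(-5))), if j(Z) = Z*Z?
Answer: 1/16120 ≈ 6.2035e-5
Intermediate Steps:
m = 495 (m = 417 + 78 = 495)
v(O) = 5*O²
j(Z) = Z²
1/(m + j(v(-5))) = 1/(495 + (5*(-5)²)²) = 1/(495 + (5*25)²) = 1/(495 + 125²) = 1/(495 + 15625) = 1/16120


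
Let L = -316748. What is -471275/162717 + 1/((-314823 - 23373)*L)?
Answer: -16828115937174161/5810239331511312 ≈ -2.8963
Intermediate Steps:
-471275/162717 + 1/((-314823 - 23373)*L) = -471275/162717 + 1/(-314823 - 23373*(-316748)) = -471275*1/162717 - 1/316748/(-338196) = -471275/162717 - 1/338196*(-1/316748) = -471275/162717 + 1/107122906608 = -16828115937174161/5810239331511312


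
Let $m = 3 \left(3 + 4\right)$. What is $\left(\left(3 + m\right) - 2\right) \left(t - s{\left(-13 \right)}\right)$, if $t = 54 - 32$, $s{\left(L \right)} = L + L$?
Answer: $1056$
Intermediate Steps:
$m = 21$ ($m = 3 \cdot 7 = 21$)
$s{\left(L \right)} = 2 L$
$t = 22$ ($t = 54 - 32 = 22$)
$\left(\left(3 + m\right) - 2\right) \left(t - s{\left(-13 \right)}\right) = \left(\left(3 + 21\right) - 2\right) \left(22 - 2 \left(-13\right)\right) = \left(24 - 2\right) \left(22 - -26\right) = 22 \left(22 + 26\right) = 22 \cdot 48 = 1056$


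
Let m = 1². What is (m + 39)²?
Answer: 1600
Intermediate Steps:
m = 1
(m + 39)² = (1 + 39)² = 40² = 1600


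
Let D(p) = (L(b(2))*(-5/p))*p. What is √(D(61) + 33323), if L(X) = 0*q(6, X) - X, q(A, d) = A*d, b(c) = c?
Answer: √33333 ≈ 182.57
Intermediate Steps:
L(X) = -X (L(X) = 0*(6*X) - X = 0 - X = -X)
D(p) = 10 (D(p) = ((-1*2)*(-5/p))*p = (-(-10)/p)*p = (10/p)*p = 10)
√(D(61) + 33323) = √(10 + 33323) = √33333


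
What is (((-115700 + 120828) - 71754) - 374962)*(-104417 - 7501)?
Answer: 49421645784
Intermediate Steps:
(((-115700 + 120828) - 71754) - 374962)*(-104417 - 7501) = ((5128 - 71754) - 374962)*(-111918) = (-66626 - 374962)*(-111918) = -441588*(-111918) = 49421645784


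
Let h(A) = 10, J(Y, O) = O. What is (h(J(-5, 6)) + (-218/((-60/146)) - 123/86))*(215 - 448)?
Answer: -162018181/1290 ≈ -1.2560e+5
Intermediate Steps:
(h(J(-5, 6)) + (-218/((-60/146)) - 123/86))*(215 - 448) = (10 + (-218/((-60/146)) - 123/86))*(215 - 448) = (10 + (-218/((-60*1/146)) - 123*1/86))*(-233) = (10 + (-218/(-30/73) - 123/86))*(-233) = (10 + (-218*(-73/30) - 123/86))*(-233) = (10 + (7957/15 - 123/86))*(-233) = (10 + 682457/1290)*(-233) = (695357/1290)*(-233) = -162018181/1290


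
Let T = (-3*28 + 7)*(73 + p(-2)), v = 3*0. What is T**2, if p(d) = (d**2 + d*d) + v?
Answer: 38900169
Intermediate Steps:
v = 0
p(d) = 2*d**2 (p(d) = (d**2 + d*d) + 0 = (d**2 + d**2) + 0 = 2*d**2 + 0 = 2*d**2)
T = -6237 (T = (-3*28 + 7)*(73 + 2*(-2)**2) = (-84 + 7)*(73 + 2*4) = -77*(73 + 8) = -77*81 = -6237)
T**2 = (-6237)**2 = 38900169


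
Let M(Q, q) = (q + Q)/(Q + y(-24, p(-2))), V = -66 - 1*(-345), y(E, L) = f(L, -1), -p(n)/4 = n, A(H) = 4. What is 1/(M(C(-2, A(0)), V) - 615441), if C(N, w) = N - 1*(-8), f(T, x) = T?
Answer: -14/8615889 ≈ -1.6249e-6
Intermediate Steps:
p(n) = -4*n
C(N, w) = 8 + N (C(N, w) = N + 8 = 8 + N)
y(E, L) = L
V = 279 (V = -66 + 345 = 279)
M(Q, q) = (Q + q)/(8 + Q) (M(Q, q) = (q + Q)/(Q - 4*(-2)) = (Q + q)/(Q + 8) = (Q + q)/(8 + Q))
1/(M(C(-2, A(0)), V) - 615441) = 1/(((8 - 2) + 279)/(8 + (8 - 2)) - 615441) = 1/((6 + 279)/(8 + 6) - 615441) = 1/(285/14 - 615441) = 1/(-8615889/14) = -14/8615889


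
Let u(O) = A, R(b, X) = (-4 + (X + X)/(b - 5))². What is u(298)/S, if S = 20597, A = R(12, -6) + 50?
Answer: 4050/1009253 ≈ 0.0040129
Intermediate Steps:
R(b, X) = (-4 + 2*X/(-5 + b))² (R(b, X) = (-4 + (2*X)/(-5 + b))² = (-4 + 2*X/(-5 + b))²)
A = 4050/49 (A = 4*(10 - 6 - 2*12)²/(-5 + 12)² + 50 = 4*(10 - 6 - 24)²/7² + 50 = 4*(1/49)*(-20)² + 50 = 4*(1/49)*400 + 50 = 1600/49 + 50 = 4050/49 ≈ 82.653)
u(O) = 4050/49
u(298)/S = (4050/49)/20597 = (4050/49)*(1/20597) = 4050/1009253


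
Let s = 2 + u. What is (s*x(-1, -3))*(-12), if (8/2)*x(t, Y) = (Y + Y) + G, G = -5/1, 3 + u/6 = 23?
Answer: 4026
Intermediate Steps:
u = 120 (u = -18 + 6*23 = -18 + 138 = 120)
G = -5 (G = -5*1 = -5)
s = 122 (s = 2 + 120 = 122)
x(t, Y) = -5/4 + Y/2 (x(t, Y) = ((Y + Y) - 5)/4 = (2*Y - 5)/4 = (-5 + 2*Y)/4 = -5/4 + Y/2)
(s*x(-1, -3))*(-12) = (122*(-5/4 + (½)*(-3)))*(-12) = (122*(-5/4 - 3/2))*(-12) = (122*(-11/4))*(-12) = -671/2*(-12) = 4026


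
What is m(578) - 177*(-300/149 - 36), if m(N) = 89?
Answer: 1015789/149 ≈ 6817.4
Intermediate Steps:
m(578) - 177*(-300/149 - 36) = 89 - 177*(-300/149 - 36) = 89 - 177*(-5664)/149 = 89 - 1*(-1002528/149) = 89 + 1002528/149 = 1015789/149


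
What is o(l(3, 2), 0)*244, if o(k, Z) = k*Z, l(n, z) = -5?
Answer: 0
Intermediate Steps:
o(k, Z) = Z*k
o(l(3, 2), 0)*244 = (0*(-5))*244 = 0*244 = 0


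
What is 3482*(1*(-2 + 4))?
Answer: 6964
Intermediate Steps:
3482*(1*(-2 + 4)) = 3482*(1*2) = 3482*2 = 6964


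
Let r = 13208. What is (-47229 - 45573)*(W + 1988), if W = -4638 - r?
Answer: 1471654116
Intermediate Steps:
W = -17846 (W = -4638 - 1*13208 = -4638 - 13208 = -17846)
(-47229 - 45573)*(W + 1988) = (-47229 - 45573)*(-17846 + 1988) = -92802*(-15858) = 1471654116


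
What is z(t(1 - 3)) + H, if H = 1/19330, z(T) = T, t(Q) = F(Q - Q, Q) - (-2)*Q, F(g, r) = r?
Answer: -115979/19330 ≈ -5.9999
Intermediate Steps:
t(Q) = 3*Q (t(Q) = Q - (-2)*Q = Q + 2*Q = 3*Q)
H = 1/19330 ≈ 5.1733e-5
z(t(1 - 3)) + H = 3*(1 - 3) + 1/19330 = 3*(-2) + 1/19330 = -6 + 1/19330 = -115979/19330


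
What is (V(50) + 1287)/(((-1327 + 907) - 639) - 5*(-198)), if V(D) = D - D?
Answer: -429/23 ≈ -18.652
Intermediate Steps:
V(D) = 0
(V(50) + 1287)/(((-1327 + 907) - 639) - 5*(-198)) = (0 + 1287)/(((-1327 + 907) - 639) - 5*(-198)) = 1287/((-420 - 639) + 990) = 1287/(-1059 + 990) = 1287/(-69) = 1287*(-1/69) = -429/23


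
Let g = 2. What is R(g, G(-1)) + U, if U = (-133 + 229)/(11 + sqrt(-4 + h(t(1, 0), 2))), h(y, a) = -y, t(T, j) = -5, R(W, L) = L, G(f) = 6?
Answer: 14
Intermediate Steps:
U = 8 (U = (-133 + 229)/(11 + sqrt(-4 - 1*(-5))) = 96/(11 + sqrt(-4 + 5)) = 96/(11 + sqrt(1)) = 96/(11 + 1) = 96/12 = 96*(1/12) = 8)
R(g, G(-1)) + U = 6 + 8 = 14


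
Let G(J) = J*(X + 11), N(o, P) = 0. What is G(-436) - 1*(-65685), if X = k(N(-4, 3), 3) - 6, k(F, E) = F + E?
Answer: 62197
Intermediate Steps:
k(F, E) = E + F
X = -3 (X = (3 + 0) - 6 = 3 - 6 = -3)
G(J) = 8*J (G(J) = J*(-3 + 11) = J*8 = 8*J)
G(-436) - 1*(-65685) = 8*(-436) - 1*(-65685) = -3488 + 65685 = 62197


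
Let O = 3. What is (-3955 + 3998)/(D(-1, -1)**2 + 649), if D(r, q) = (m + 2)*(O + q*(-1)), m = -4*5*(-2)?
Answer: 43/28873 ≈ 0.0014893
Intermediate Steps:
m = 40 (m = -20*(-2) = 40)
D(r, q) = 126 - 42*q (D(r, q) = (40 + 2)*(3 + q*(-1)) = 42*(3 - q) = 126 - 42*q)
(-3955 + 3998)/(D(-1, -1)**2 + 649) = (-3955 + 3998)/((126 - 42*(-1))**2 + 649) = 43/((126 + 42)**2 + 649) = 43/(168**2 + 649) = 43/(28224 + 649) = 43/28873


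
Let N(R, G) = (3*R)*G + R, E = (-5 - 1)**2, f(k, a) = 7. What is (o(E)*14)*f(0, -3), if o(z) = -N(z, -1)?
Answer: 7056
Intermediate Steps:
E = 36 (E = (-6)**2 = 36)
N(R, G) = R + 3*G*R (N(R, G) = 3*G*R + R = R + 3*G*R)
o(z) = 2*z (o(z) = -z*(1 + 3*(-1)) = -z*(1 - 3) = -z*(-2) = -(-2)*z = 2*z)
(o(E)*14)*f(0, -3) = ((2*36)*14)*7 = (72*14)*7 = 1008*7 = 7056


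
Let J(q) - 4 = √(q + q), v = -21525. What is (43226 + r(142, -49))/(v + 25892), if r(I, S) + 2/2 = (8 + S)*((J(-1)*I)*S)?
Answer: 107667/397 + 285278*I*√2/4367 ≈ 271.2 + 92.385*I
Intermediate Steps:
J(q) = 4 + √2*√q (J(q) = 4 + √(q + q) = 4 + √(2*q) = 4 + √2*√q)
r(I, S) = -1 + I*S*(4 + I*√2)*(8 + S) (r(I, S) = -1 + (8 + S)*(((4 + √2*√(-1))*I)*S) = -1 + (8 + S)*(((4 + √2*I)*I)*S) = -1 + (8 + S)*(((4 + I*√2)*I)*S) = -1 + (8 + S)*((I*(4 + I*√2))*S) = -1 + (8 + S)*(I*S*(4 + I*√2)) = -1 + I*S*(4 + I*√2)*(8 + S))
(43226 + r(142, -49))/(v + 25892) = (43226 + (-1 + 142*(-49)²*(4 + I*√2) + 8*142*(-49)*(4 + I*√2)))/(-21525 + 25892) = (43226 + (-1 + 142*2401*(4 + I*√2) + (-222656 - 55664*I*√2)))/4367 = (43226 + (-1 + (1363768 + 340942*I*√2) + (-222656 - 55664*I*√2)))*(1/4367) = (43226 + (1141111 + 285278*I*√2))*(1/4367) = (1184337 + 285278*I*√2)*(1/4367) = 107667/397 + 285278*I*√2/4367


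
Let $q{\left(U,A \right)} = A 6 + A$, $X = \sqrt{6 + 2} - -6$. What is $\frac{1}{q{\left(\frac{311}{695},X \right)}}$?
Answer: $\frac{3}{98} - \frac{\sqrt{2}}{98} \approx 0.016181$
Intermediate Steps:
$X = 6 + 2 \sqrt{2}$ ($X = \sqrt{8} + 6 = 2 \sqrt{2} + 6 = 6 + 2 \sqrt{2} \approx 8.8284$)
$q{\left(U,A \right)} = 7 A$ ($q{\left(U,A \right)} = 6 A + A = 7 A$)
$\frac{1}{q{\left(\frac{311}{695},X \right)}} = \frac{1}{7 \left(6 + 2 \sqrt{2}\right)} = \frac{1}{42 + 14 \sqrt{2}}$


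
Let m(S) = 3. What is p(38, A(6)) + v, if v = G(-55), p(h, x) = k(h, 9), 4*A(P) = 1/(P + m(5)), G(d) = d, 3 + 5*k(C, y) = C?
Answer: -48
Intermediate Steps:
k(C, y) = -⅗ + C/5
A(P) = 1/(4*(3 + P)) (A(P) = 1/(4*(P + 3)) = 1/(4*(3 + P)))
p(h, x) = -⅗ + h/5
v = -55
p(38, A(6)) + v = (-⅗ + (⅕)*38) - 55 = (-⅗ + 38/5) - 55 = 7 - 55 = -48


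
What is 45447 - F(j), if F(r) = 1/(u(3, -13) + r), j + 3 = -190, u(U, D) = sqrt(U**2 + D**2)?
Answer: 1684765930/37071 + sqrt(178)/37071 ≈ 45447.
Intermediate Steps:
u(U, D) = sqrt(D**2 + U**2)
j = -193 (j = -3 - 190 = -193)
F(r) = 1/(r + sqrt(178)) (F(r) = 1/(sqrt((-13)**2 + 3**2) + r) = 1/(sqrt(169 + 9) + r) = 1/(sqrt(178) + r) = 1/(r + sqrt(178)))
45447 - F(j) = 45447 - 1/(-193 + sqrt(178))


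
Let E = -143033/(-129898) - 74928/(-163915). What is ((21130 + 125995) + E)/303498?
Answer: 3132652615575289/6462149423883660 ≈ 0.48477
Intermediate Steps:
E = 33178251539/21292230670 (E = -143033*(-1/129898) - 74928*(-1/163915) = 143033/129898 + 74928/163915 = 33178251539/21292230670 ≈ 1.5582)
((21130 + 125995) + E)/303498 = ((21130 + 125995) + 33178251539/21292230670)/303498 = (147125 + 33178251539/21292230670)*(1/303498) = (3132652615575289/21292230670)*(1/303498) = 3132652615575289/6462149423883660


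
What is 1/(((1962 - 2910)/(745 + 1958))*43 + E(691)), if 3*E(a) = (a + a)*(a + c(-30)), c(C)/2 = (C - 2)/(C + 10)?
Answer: 4505/1440607634 ≈ 3.1272e-6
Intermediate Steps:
c(C) = 2*(-2 + C)/(10 + C) (c(C) = 2*((C - 2)/(C + 10)) = 2*((-2 + C)/(10 + C)) = 2*(-2 + C)/(10 + C))
E(a) = 2*a*(16/5 + a)/3 (E(a) = ((a + a)*(a + 2*(-2 - 30)/(10 - 30)))/3 = ((2*a)*(a + 2*(-32)/(-20)))/3 = ((2*a)*(a + 2*(-1/20)*(-32)))/3 = ((2*a)*(a + 16/5))/3 = ((2*a)*(16/5 + a))/3 = (2*a*(16/5 + a))/3 = 2*a*(16/5 + a)/3)
1/(((1962 - 2910)/(745 + 1958))*43 + E(691)) = 1/(((1962 - 2910)/(745 + 1958))*43 + (2/15)*691*(16 + 5*691)) = 1/(-948/2703*43 + (2/15)*691*(16 + 3455)) = 1/(-948*1/2703*43 + (2/15)*691*3471) = 1/(-316/901*43 + 1598974/5) = 1/(-13588/901 + 1598974/5) = 1/(1440607634/4505) = 4505/1440607634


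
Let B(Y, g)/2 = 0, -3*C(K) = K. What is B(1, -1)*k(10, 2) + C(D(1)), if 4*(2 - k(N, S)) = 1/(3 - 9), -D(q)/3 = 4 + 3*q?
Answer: 7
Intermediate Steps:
D(q) = -12 - 9*q (D(q) = -3*(4 + 3*q) = -12 - 9*q)
k(N, S) = 49/24 (k(N, S) = 2 - 1/(4*(3 - 9)) = 2 - 1/4/(-6) = 2 - 1/4*(-1/6) = 2 + 1/24 = 49/24)
C(K) = -K/3
B(Y, g) = 0 (B(Y, g) = 2*0 = 0)
B(1, -1)*k(10, 2) + C(D(1)) = 0*(49/24) - (-12 - 9*1)/3 = 0 - (-12 - 9)/3 = 0 - 1/3*(-21) = 0 + 7 = 7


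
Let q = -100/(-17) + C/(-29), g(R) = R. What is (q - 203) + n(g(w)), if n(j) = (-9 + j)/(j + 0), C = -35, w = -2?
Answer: -187745/986 ≈ -190.41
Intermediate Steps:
n(j) = (-9 + j)/j
q = 3495/493 (q = -100/(-17) - 35/(-29) = -100*(-1/17) - 35*(-1/29) = 100/17 + 35/29 = 3495/493 ≈ 7.0892)
(q - 203) + n(g(w)) = (3495/493 - 203) + (-9 - 2)/(-2) = -96584/493 - 1/2*(-11) = -96584/493 + 11/2 = -187745/986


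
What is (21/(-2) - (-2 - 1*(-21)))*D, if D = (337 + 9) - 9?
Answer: -19883/2 ≈ -9941.5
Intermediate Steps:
D = 337 (D = 346 - 9 = 337)
(21/(-2) - (-2 - 1*(-21)))*D = (21/(-2) - (-2 - 1*(-21)))*337 = (21*(-½) - (-2 + 21))*337 = (-21/2 - 1*19)*337 = (-21/2 - 19)*337 = -59/2*337 = -19883/2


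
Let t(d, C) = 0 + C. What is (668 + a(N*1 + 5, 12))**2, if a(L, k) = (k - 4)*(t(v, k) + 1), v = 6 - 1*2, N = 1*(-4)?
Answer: 595984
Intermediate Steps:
N = -4
v = 4 (v = 6 - 2 = 4)
t(d, C) = C
a(L, k) = (1 + k)*(-4 + k) (a(L, k) = (k - 4)*(k + 1) = (-4 + k)*(1 + k) = (1 + k)*(-4 + k))
(668 + a(N*1 + 5, 12))**2 = (668 + (-4 + 12**2 - 3*12))**2 = (668 + (-4 + 144 - 36))**2 = (668 + 104)**2 = 772**2 = 595984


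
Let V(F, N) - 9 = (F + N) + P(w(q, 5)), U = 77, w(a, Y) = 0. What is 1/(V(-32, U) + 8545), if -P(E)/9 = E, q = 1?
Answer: 1/8599 ≈ 0.00011629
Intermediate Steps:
P(E) = -9*E
V(F, N) = 9 + F + N (V(F, N) = 9 + ((F + N) - 9*0) = 9 + ((F + N) + 0) = 9 + (F + N) = 9 + F + N)
1/(V(-32, U) + 8545) = 1/((9 - 32 + 77) + 8545) = 1/(54 + 8545) = 1/8599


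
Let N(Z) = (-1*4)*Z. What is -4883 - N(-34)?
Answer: -5019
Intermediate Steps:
N(Z) = -4*Z
-4883 - N(-34) = -4883 - (-4)*(-34) = -4883 - 1*136 = -4883 - 136 = -5019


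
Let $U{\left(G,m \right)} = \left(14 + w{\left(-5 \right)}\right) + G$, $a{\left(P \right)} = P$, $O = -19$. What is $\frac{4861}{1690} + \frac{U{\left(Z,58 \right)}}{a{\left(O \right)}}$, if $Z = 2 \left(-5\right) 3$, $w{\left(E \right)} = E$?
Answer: $\frac{127849}{32110} \approx 3.9816$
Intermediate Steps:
$Z = -30$ ($Z = \left(-10\right) 3 = -30$)
$U{\left(G,m \right)} = 9 + G$ ($U{\left(G,m \right)} = \left(14 - 5\right) + G = 9 + G$)
$\frac{4861}{1690} + \frac{U{\left(Z,58 \right)}}{a{\left(O \right)}} = \frac{4861}{1690} + \frac{9 - 30}{-19} = 4861 \cdot \frac{1}{1690} - - \frac{21}{19} = \frac{4861}{1690} + \frac{21}{19} = \frac{127849}{32110}$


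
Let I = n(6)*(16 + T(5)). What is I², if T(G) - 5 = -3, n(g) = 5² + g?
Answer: 311364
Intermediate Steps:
n(g) = 25 + g
T(G) = 2 (T(G) = 5 - 3 = 2)
I = 558 (I = (25 + 6)*(16 + 2) = 31*18 = 558)
I² = 558² = 311364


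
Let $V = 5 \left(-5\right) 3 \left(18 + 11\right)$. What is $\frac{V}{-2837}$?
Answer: $\frac{2175}{2837} \approx 0.76665$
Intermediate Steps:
$V = -2175$ ($V = \left(-25\right) 3 \cdot 29 = \left(-75\right) 29 = -2175$)
$\frac{V}{-2837} = - \frac{2175}{-2837} = \left(-2175\right) \left(- \frac{1}{2837}\right) = \frac{2175}{2837}$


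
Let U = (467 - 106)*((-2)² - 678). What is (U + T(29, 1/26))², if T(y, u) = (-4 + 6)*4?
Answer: 59197809636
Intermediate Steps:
T(y, u) = 8 (T(y, u) = 2*4 = 8)
U = -243314 (U = 361*(4 - 678) = 361*(-674) = -243314)
(U + T(29, 1/26))² = (-243314 + 8)² = (-243306)² = 59197809636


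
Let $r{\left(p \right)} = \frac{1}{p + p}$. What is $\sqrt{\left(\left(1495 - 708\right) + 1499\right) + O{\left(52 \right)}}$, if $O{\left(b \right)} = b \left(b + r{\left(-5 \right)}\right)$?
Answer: $\frac{2 \sqrt{31155}}{5} \approx 70.603$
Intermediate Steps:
$r{\left(p \right)} = \frac{1}{2 p}$
$O{\left(b \right)} = b \left(- \frac{1}{10} + b\right)$ ($O{\left(b \right)} = b \left(b + \frac{1}{2 \left(-5\right)}\right) = b \left(b + \frac{1}{2} \left(- \frac{1}{5}\right)\right) = b \left(b - \frac{1}{10}\right) = b \left(- \frac{1}{10} + b\right)$)
$\sqrt{\left(\left(1495 - 708\right) + 1499\right) + O{\left(52 \right)}} = \sqrt{\left(\left(1495 - 708\right) + 1499\right) + 52 \left(- \frac{1}{10} + 52\right)} = \sqrt{\left(787 + 1499\right) + 52 \cdot \frac{519}{10}} = \sqrt{2286 + \frac{13494}{5}} = \sqrt{\frac{24924}{5}} = \frac{2 \sqrt{31155}}{5}$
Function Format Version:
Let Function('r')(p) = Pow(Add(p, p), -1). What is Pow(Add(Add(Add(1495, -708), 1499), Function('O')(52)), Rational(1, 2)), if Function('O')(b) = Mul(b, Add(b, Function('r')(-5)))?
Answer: Mul(Rational(2, 5), Pow(31155, Rational(1, 2))) ≈ 70.603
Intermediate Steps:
Function('r')(p) = Mul(Rational(1, 2), Pow(p, -1)) (Function('r')(p) = Pow(Mul(2, p), -1) = Mul(Rational(1, 2), Pow(p, -1)))
Function('O')(b) = Mul(b, Add(Rational(-1, 10), b)) (Function('O')(b) = Mul(b, Add(b, Mul(Rational(1, 2), Pow(-5, -1)))) = Mul(b, Add(b, Mul(Rational(1, 2), Rational(-1, 5)))) = Mul(b, Add(b, Rational(-1, 10))) = Mul(b, Add(Rational(-1, 10), b)))
Pow(Add(Add(Add(1495, -708), 1499), Function('O')(52)), Rational(1, 2)) = Pow(Add(Add(Add(1495, -708), 1499), Mul(52, Add(Rational(-1, 10), 52))), Rational(1, 2)) = Pow(Add(Add(787, 1499), Mul(52, Rational(519, 10))), Rational(1, 2)) = Pow(Add(2286, Rational(13494, 5)), Rational(1, 2)) = Pow(Rational(24924, 5), Rational(1, 2)) = Mul(Rational(2, 5), Pow(31155, Rational(1, 2)))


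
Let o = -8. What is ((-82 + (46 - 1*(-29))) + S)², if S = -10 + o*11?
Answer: 11025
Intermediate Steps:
S = -98 (S = -10 - 8*11 = -10 - 88 = -98)
((-82 + (46 - 1*(-29))) + S)² = ((-82 + (46 - 1*(-29))) - 98)² = ((-82 + (46 + 29)) - 98)² = ((-82 + 75) - 98)² = (-7 - 98)² = (-105)² = 11025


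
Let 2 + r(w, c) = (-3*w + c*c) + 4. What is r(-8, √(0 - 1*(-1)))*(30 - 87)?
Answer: -1539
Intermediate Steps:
r(w, c) = 2 + c² - 3*w (r(w, c) = -2 + ((-3*w + c*c) + 4) = -2 + ((-3*w + c²) + 4) = -2 + ((c² - 3*w) + 4) = -2 + (4 + c² - 3*w) = 2 + c² - 3*w)
r(-8, √(0 - 1*(-1)))*(30 - 87) = (2 + (√(0 - 1*(-1)))² - 3*(-8))*(30 - 87) = (2 + (√(0 + 1))² + 24)*(-57) = (2 + (√1)² + 24)*(-57) = (2 + 1² + 24)*(-57) = (2 + 1 + 24)*(-57) = 27*(-57) = -1539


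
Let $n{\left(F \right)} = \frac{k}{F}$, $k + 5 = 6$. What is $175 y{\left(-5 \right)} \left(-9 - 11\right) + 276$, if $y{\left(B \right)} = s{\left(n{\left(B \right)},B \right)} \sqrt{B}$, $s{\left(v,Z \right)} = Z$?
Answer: $276 + 17500 i \sqrt{5} \approx 276.0 + 39131.0 i$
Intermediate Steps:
$k = 1$ ($k = -5 + 6 = 1$)
$n{\left(F \right)} = \frac{1}{F}$ ($n{\left(F \right)} = 1 \frac{1}{F} = \frac{1}{F}$)
$y{\left(B \right)} = B^{\frac{3}{2}}$ ($y{\left(B \right)} = B \sqrt{B} = B^{\frac{3}{2}}$)
$175 y{\left(-5 \right)} \left(-9 - 11\right) + 276 = 175 \left(-5\right)^{\frac{3}{2}} \left(-9 - 11\right) + 276 = 175 - 5 i \sqrt{5} \left(-20\right) + 276 = 175 \cdot 100 i \sqrt{5} + 276 = 17500 i \sqrt{5} + 276 = 276 + 17500 i \sqrt{5}$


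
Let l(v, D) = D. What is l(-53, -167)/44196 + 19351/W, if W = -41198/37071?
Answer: -15852245072291/910393404 ≈ -17413.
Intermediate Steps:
W = -41198/37071 (W = -41198*1/37071 = -41198/37071 ≈ -1.1113)
l(-53, -167)/44196 + 19351/W = -167/44196 + 19351/(-41198/37071) = -167*1/44196 + 19351*(-37071/41198) = -167/44196 - 717360921/41198 = -15852245072291/910393404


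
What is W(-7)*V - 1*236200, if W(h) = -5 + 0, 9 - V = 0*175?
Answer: -236245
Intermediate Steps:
V = 9 (V = 9 - 0*175 = 9 - 1*0 = 9 + 0 = 9)
W(h) = -5
W(-7)*V - 1*236200 = -5*9 - 1*236200 = -45 - 236200 = -236245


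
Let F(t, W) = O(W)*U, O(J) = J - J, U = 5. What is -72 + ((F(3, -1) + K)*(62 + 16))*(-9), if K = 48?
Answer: -33768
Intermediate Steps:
O(J) = 0
F(t, W) = 0 (F(t, W) = 0*5 = 0)
-72 + ((F(3, -1) + K)*(62 + 16))*(-9) = -72 + ((0 + 48)*(62 + 16))*(-9) = -72 + (48*78)*(-9) = -72 + 3744*(-9) = -72 - 33696 = -33768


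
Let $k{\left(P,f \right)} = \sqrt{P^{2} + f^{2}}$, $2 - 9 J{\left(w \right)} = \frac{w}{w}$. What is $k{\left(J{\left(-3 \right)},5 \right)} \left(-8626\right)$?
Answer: $- \frac{8626 \sqrt{2026}}{9} \approx -43141.0$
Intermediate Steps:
$J{\left(w \right)} = \frac{1}{9}$ ($J{\left(w \right)} = \frac{2}{9} - \frac{w \frac{1}{w}}{9} = \frac{2}{9} - \frac{1}{9} = \frac{1}{9}$)
$k{\left(J{\left(-3 \right)},5 \right)} \left(-8626\right) = \sqrt{\left(\frac{1}{9}\right)^{2} + 5^{2}} \left(-8626\right) = \sqrt{\frac{1}{81} + 25} \left(-8626\right) = \sqrt{\frac{2026}{81}} \left(-8626\right) = \frac{\sqrt{2026}}{9} \left(-8626\right) = - \frac{8626 \sqrt{2026}}{9}$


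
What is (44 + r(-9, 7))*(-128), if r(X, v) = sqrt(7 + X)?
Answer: -5632 - 128*I*sqrt(2) ≈ -5632.0 - 181.02*I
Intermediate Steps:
(44 + r(-9, 7))*(-128) = (44 + sqrt(7 - 9))*(-128) = (44 + sqrt(-2))*(-128) = (44 + I*sqrt(2))*(-128) = -5632 - 128*I*sqrt(2)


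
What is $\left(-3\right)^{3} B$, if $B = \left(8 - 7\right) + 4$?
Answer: $-135$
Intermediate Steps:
$B = 5$ ($B = 1 + 4 = 5$)
$\left(-3\right)^{3} B = \left(-3\right)^{3} \cdot 5 = \left(-27\right) 5 = -135$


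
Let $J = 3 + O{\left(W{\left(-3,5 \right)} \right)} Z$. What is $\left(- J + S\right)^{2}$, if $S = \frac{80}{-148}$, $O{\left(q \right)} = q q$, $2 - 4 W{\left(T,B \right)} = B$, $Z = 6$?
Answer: $\frac{4190209}{87616} \approx 47.825$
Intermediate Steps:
$W{\left(T,B \right)} = \frac{1}{2} - \frac{B}{4}$
$O{\left(q \right)} = q^{2}$
$J = \frac{51}{8}$ ($J = 3 + \left(\frac{1}{2} - \frac{5}{4}\right)^{2} \cdot 6 = 3 + \left(- \frac{3}{4}\right)^{2} \cdot 6 = 3 + \frac{9}{16} \cdot 6 = 3 + \frac{27}{8} = \frac{51}{8} \approx 6.375$)
$S = - \frac{20}{37}$ ($S = 80 \left(- \frac{1}{148}\right) = - \frac{20}{37} \approx -0.54054$)
$\left(- J + S\right)^{2} = \left(\left(-1\right) \frac{51}{8} - \frac{20}{37}\right)^{2} = \left(- \frac{51}{8} - \frac{20}{37}\right)^{2} = \left(- \frac{2047}{296}\right)^{2} = \frac{4190209}{87616}$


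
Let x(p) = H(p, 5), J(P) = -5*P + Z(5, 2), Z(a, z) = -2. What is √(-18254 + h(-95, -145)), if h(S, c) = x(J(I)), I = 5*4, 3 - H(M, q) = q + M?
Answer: I*√18154 ≈ 134.74*I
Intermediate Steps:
H(M, q) = 3 - M - q (H(M, q) = 3 - (q + M) = 3 - (M + q) = 3 + (-M - q) = 3 - M - q)
I = 20
J(P) = -2 - 5*P (J(P) = -5*P - 2 = -2 - 5*P)
x(p) = -2 - p (x(p) = 3 - p - 1*5 = 3 - p - 5 = -2 - p)
h(S, c) = 100 (h(S, c) = -2 - (-2 - 5*20) = -2 - (-2 - 100) = -2 - 1*(-102) = -2 + 102 = 100)
√(-18254 + h(-95, -145)) = √(-18254 + 100) = √(-18154) = I*√18154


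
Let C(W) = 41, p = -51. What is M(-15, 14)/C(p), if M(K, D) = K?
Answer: -15/41 ≈ -0.36585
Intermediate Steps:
M(-15, 14)/C(p) = -15/41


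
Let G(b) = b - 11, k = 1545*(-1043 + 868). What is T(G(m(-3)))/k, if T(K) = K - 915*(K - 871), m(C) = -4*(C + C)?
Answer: -785083/270375 ≈ -2.9037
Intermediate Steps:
m(C) = -8*C
k = -270375 (k = 1545*(-175) = -270375)
G(b) = -11 + b
T(K) = 796965 - 914*K (T(K) = K - 915*(-871 + K) = K + (796965 - 915*K) = 796965 - 914*K)
T(G(m(-3)))/k = (796965 - 914*(-11 - 8*(-3)))/(-270375) = (796965 - 914*(-11 + 24))*(-1/270375) = (796965 - 914*13)*(-1/270375) = (796965 - 11882)*(-1/270375) = 785083*(-1/270375) = -785083/270375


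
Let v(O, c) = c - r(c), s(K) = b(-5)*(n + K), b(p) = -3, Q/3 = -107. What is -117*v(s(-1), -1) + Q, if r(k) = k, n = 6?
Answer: -321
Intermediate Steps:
Q = -321 (Q = 3*(-107) = -321)
s(K) = -18 - 3*K (s(K) = -3*(6 + K) = -18 - 3*K)
v(O, c) = 0 (v(O, c) = c - c = 0)
-117*v(s(-1), -1) + Q = -117*0 - 321 = 0 - 321 = -321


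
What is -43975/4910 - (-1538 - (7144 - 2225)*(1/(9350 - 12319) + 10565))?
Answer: 151523772043521/2915558 ≈ 5.1971e+7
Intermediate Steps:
-43975/4910 - (-1538 - (7144 - 2225)*(1/(9350 - 12319) + 10565)) = -43975*1/4910 - (-1538 - 4919*(1/(-2969) + 10565)) = -8795/982 - (-1538 - 4919*(-1/2969 + 10565)) = -8795/982 - (-1538 - 4919*31367484/2969) = -8795/982 - (-1538 - 1*154296653796/2969) = -8795/982 - (-1538 - 154296653796/2969) = -8795/982 - 1*(-154301220118/2969) = -8795/982 + 154301220118/2969 = 151523772043521/2915558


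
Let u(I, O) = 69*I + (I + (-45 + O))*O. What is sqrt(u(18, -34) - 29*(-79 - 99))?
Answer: 3*sqrt(942) ≈ 92.076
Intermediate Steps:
u(I, O) = 69*I + O*(-45 + I + O) (u(I, O) = 69*I + (-45 + I + O)*O = 69*I + O*(-45 + I + O))
sqrt(u(18, -34) - 29*(-79 - 99)) = sqrt(((-34)**2 - 45*(-34) + 69*18 + 18*(-34)) - 29*(-79 - 99)) = sqrt((1156 + 1530 + 1242 - 612) - 29*(-178)) = sqrt(3316 + 5162) = sqrt(8478) = 3*sqrt(942)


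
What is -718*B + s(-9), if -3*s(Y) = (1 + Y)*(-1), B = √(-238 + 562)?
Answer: -38780/3 ≈ -12927.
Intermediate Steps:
B = 18 (B = √324 = 18)
s(Y) = ⅓ + Y/3 (s(Y) = -(1 + Y)*(-1)/3 = -(-1 - Y)/3 = ⅓ + Y/3)
-718*B + s(-9) = -718*18 + (⅓ + (⅓)*(-9)) = -12924 + (⅓ - 3) = -12924 - 8/3 = -38780/3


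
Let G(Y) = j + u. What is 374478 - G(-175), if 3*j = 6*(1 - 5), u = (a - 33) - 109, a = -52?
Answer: 374680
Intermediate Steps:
u = -194 (u = (-52 - 33) - 109 = -85 - 109 = -194)
j = -8 (j = (6*(1 - 5))/3 = (6*(-4))/3 = (1/3)*(-24) = -8)
G(Y) = -202 (G(Y) = -8 - 194 = -202)
374478 - G(-175) = 374478 - 1*(-202) = 374478 + 202 = 374680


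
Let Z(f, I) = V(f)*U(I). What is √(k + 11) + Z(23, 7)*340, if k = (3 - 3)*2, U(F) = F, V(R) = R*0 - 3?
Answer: -7140 + √11 ≈ -7136.7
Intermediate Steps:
V(R) = -3 (V(R) = 0 - 3 = -3)
Z(f, I) = -3*I
k = 0 (k = 0*2 = 0)
√(k + 11) + Z(23, 7)*340 = √(0 + 11) - 3*7*340 = √11 - 21*340 = √11 - 7140 = -7140 + √11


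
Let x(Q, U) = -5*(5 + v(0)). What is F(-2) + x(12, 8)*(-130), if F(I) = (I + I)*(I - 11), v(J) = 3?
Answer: 5252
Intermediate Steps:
F(I) = 2*I*(-11 + I) (F(I) = (2*I)*(-11 + I) = 2*I*(-11 + I))
x(Q, U) = -40 (x(Q, U) = -5*(5 + 3) = -5*8 = -40)
F(-2) + x(12, 8)*(-130) = 2*(-2)*(-11 - 2) - 40*(-130) = 2*(-2)*(-13) + 5200 = 52 + 5200 = 5252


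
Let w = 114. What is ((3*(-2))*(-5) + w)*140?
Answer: 20160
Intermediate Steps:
((3*(-2))*(-5) + w)*140 = ((3*(-2))*(-5) + 114)*140 = (-6*(-5) + 114)*140 = (30 + 114)*140 = 144*140 = 20160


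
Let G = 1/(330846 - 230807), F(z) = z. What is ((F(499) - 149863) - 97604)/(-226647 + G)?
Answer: 3088303969/2834192404 ≈ 1.0897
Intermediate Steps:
G = 1/100039 ≈ 9.9961e-6
((F(499) - 149863) - 97604)/(-226647 + G) = ((499 - 149863) - 97604)/(-226647 + 1/100039) = (-149364 - 97604)/(-22673539232/100039) = -246968*(-100039/22673539232) = 3088303969/2834192404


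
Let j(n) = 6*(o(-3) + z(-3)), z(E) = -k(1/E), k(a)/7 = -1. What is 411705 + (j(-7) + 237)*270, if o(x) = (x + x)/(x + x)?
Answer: 488655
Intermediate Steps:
k(a) = -7 (k(a) = 7*(-1) = -7)
z(E) = 7 (z(E) = -1*(-7) = 7)
o(x) = 1 (o(x) = (2*x)/((2*x)) = (2*x)*(1/(2*x)) = 1)
j(n) = 48 (j(n) = 6*(1 + 7) = 6*8 = 48)
411705 + (j(-7) + 237)*270 = 411705 + (48 + 237)*270 = 411705 + 285*270 = 411705 + 76950 = 488655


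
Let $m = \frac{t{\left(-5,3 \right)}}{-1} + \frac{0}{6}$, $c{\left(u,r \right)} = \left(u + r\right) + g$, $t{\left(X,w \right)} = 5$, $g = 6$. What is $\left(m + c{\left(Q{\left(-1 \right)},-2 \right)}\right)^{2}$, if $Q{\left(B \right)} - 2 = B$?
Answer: $0$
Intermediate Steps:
$Q{\left(B \right)} = 2 + B$
$c{\left(u,r \right)} = 6 + r + u$ ($c{\left(u,r \right)} = \left(u + r\right) + 6 = \left(r + u\right) + 6 = 6 + r + u$)
$m = -5$ ($m = \frac{5}{-1} + \frac{0}{6} = 5 \left(-1\right) + 0 \cdot \frac{1}{6} = -5 + 0 = -5$)
$\left(m + c{\left(Q{\left(-1 \right)},-2 \right)}\right)^{2} = \left(-5 + \left(6 - 2 + \left(2 - 1\right)\right)\right)^{2} = \left(-5 + \left(6 - 2 + 1\right)\right)^{2} = \left(-5 + 5\right)^{2} = 0^{2} = 0$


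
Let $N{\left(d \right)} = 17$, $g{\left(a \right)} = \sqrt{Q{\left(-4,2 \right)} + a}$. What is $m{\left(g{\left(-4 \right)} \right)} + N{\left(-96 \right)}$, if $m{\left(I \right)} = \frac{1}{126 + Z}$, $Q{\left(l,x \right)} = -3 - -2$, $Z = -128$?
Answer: $\frac{33}{2} \approx 16.5$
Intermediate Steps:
$Q{\left(l,x \right)} = -1$ ($Q{\left(l,x \right)} = -3 + 2 = -1$)
$g{\left(a \right)} = \sqrt{-1 + a}$
$m{\left(I \right)} = - \frac{1}{2}$ ($m{\left(I \right)} = \frac{1}{126 - 128} = \frac{1}{-2} = - \frac{1}{2}$)
$m{\left(g{\left(-4 \right)} \right)} + N{\left(-96 \right)} = - \frac{1}{2} + 17 = \frac{33}{2}$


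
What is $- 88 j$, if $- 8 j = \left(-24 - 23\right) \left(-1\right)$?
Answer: $517$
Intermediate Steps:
$j = - \frac{47}{8}$ ($j = - \frac{\left(-24 - 23\right) \left(-1\right)}{8} = - \frac{\left(-47\right) \left(-1\right)}{8} = \left(- \frac{1}{8}\right) 47 = - \frac{47}{8} \approx -5.875$)
$- 88 j = \left(-88\right) \left(- \frac{47}{8}\right) = 517$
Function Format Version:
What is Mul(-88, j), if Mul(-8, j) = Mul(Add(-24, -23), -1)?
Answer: 517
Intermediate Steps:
j = Rational(-47, 8) (j = Mul(Rational(-1, 8), Mul(Add(-24, -23), -1)) = Mul(Rational(-1, 8), Mul(-47, -1)) = Mul(Rational(-1, 8), 47) = Rational(-47, 8) ≈ -5.8750)
Mul(-88, j) = Mul(-88, Rational(-47, 8)) = 517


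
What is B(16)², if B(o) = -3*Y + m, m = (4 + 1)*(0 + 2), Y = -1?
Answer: 169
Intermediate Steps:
m = 10 (m = 5*2 = 10)
B(o) = 13 (B(o) = -3*(-1) + 10 = 3 + 10 = 13)
B(16)² = 13² = 169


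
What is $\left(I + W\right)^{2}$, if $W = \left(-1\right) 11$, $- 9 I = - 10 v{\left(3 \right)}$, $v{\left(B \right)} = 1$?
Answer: $\frac{7921}{81} \approx 97.79$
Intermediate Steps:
$I = \frac{10}{9}$ ($I = - \frac{\left(-10\right) 1}{9} = \left(- \frac{1}{9}\right) \left(-10\right) = \frac{10}{9} \approx 1.1111$)
$W = -11$
$\left(I + W\right)^{2} = \left(\frac{10}{9} - 11\right)^{2} = \left(- \frac{89}{9}\right)^{2} = \frac{7921}{81}$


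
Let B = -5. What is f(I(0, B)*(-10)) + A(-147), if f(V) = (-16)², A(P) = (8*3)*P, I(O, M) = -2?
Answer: -3272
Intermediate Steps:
A(P) = 24*P
f(V) = 256
f(I(0, B)*(-10)) + A(-147) = 256 + 24*(-147) = 256 - 3528 = -3272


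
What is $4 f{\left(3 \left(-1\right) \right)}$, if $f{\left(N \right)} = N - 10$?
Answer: $-52$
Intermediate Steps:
$f{\left(N \right)} = -10 + N$
$4 f{\left(3 \left(-1\right) \right)} = 4 \left(-10 + 3 \left(-1\right)\right) = 4 \left(-10 - 3\right) = 4 \left(-13\right) = -52$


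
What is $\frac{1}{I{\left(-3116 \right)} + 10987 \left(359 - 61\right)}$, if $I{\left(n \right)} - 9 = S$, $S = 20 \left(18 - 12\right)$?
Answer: $\frac{1}{3274255} \approx 3.0541 \cdot 10^{-7}$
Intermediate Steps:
$S = 120$ ($S = 20 \cdot 6 = 120$)
$I{\left(n \right)} = 129$ ($I{\left(n \right)} = 9 + 120 = 129$)
$\frac{1}{I{\left(-3116 \right)} + 10987 \left(359 - 61\right)} = \frac{1}{129 + 10987 \left(359 - 61\right)} = \frac{1}{129 + 10987 \cdot 298} = \frac{1}{129 + 3274126} = \frac{1}{3274255}$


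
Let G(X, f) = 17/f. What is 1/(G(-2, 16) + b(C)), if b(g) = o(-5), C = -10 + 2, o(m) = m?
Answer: -16/63 ≈ -0.25397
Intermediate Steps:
C = -8
b(g) = -5
1/(G(-2, 16) + b(C)) = 1/(17/16 - 5) = 1/(-63/16) = -16/63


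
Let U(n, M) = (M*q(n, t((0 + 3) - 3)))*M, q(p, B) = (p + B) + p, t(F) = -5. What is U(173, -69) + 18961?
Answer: 1642462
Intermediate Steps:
q(p, B) = B + 2*p (q(p, B) = (B + p) + p = B + 2*p)
U(n, M) = M²*(-5 + 2*n) (U(n, M) = (M*(-5 + 2*n))*M = M²*(-5 + 2*n))
U(173, -69) + 18961 = (-69)²*(-5 + 2*173) + 18961 = 4761*(-5 + 346) + 18961 = 4761*341 + 18961 = 1623501 + 18961 = 1642462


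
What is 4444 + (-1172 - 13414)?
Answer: -10142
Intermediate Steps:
4444 + (-1172 - 13414) = 4444 - 14586 = -10142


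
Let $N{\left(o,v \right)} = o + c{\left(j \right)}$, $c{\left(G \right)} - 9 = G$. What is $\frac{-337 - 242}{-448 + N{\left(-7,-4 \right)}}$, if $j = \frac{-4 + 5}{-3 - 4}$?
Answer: $\frac{1351}{1041} \approx 1.2978$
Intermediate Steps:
$j = - \frac{1}{7}$ ($j = 1 \frac{1}{-7} = 1 \left(- \frac{1}{7}\right) = - \frac{1}{7} \approx -0.14286$)
$c{\left(G \right)} = 9 + G$
$N{\left(o,v \right)} = \frac{62}{7} + o$ ($N{\left(o,v \right)} = o + \left(9 - \frac{1}{7}\right) = o + \frac{62}{7} = \frac{62}{7} + o$)
$\frac{-337 - 242}{-448 + N{\left(-7,-4 \right)}} = \frac{-337 - 242}{-448 + \left(\frac{62}{7} - 7\right)} = - \frac{579}{-448 + \frac{13}{7}} = - \frac{579}{- \frac{3123}{7}} = \left(-579\right) \left(- \frac{7}{3123}\right) = \frac{1351}{1041}$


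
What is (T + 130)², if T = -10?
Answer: 14400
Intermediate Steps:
(T + 130)² = (-10 + 130)² = 120² = 14400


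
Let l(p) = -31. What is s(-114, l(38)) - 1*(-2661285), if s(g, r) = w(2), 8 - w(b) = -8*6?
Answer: 2661341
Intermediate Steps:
w(b) = 56 (w(b) = 8 - (-8)*6 = 8 - 1*(-48) = 8 + 48 = 56)
s(g, r) = 56
s(-114, l(38)) - 1*(-2661285) = 56 - 1*(-2661285) = 56 + 2661285 = 2661341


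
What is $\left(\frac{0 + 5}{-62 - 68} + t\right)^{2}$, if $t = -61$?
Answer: $\frac{2518569}{676} \approx 3725.7$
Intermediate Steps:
$\left(\frac{0 + 5}{-62 - 68} + t\right)^{2} = \left(\frac{0 + 5}{-62 - 68} - 61\right)^{2} = \left(\frac{5}{-130} - 61\right)^{2} = \left(5 \left(- \frac{1}{130}\right) - 61\right)^{2} = \left(- \frac{1}{26} - 61\right)^{2} = \left(- \frac{1587}{26}\right)^{2} = \frac{2518569}{676}$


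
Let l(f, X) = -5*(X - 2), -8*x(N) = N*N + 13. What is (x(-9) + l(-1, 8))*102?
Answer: -8517/2 ≈ -4258.5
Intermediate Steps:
x(N) = -13/8 - N**2/8 (x(N) = -(N*N + 13)/8 = -(N**2 + 13)/8 = -(13 + N**2)/8 = -13/8 - N**2/8)
l(f, X) = 10 - 5*X (l(f, X) = -5*(-2 + X) = 10 - 5*X)
(x(-9) + l(-1, 8))*102 = ((-13/8 - 1/8*(-9)**2) + (10 - 5*8))*102 = ((-13/8 - 1/8*81) + (10 - 40))*102 = ((-13/8 - 81/8) - 30)*102 = (-47/4 - 30)*102 = -167/4*102 = -8517/2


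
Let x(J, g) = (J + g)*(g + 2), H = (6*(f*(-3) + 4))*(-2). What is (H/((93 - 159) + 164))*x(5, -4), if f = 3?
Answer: -60/49 ≈ -1.2245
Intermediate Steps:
H = 60 (H = (6*(3*(-3) + 4))*(-2) = (6*(-9 + 4))*(-2) = (6*(-5))*(-2) = -30*(-2) = 60)
x(J, g) = (2 + g)*(J + g) (x(J, g) = (J + g)*(2 + g) = (2 + g)*(J + g))
(H/((93 - 159) + 164))*x(5, -4) = (60/((93 - 159) + 164))*((-4)² + 2*5 + 2*(-4) + 5*(-4)) = (60/(-66 + 164))*(16 + 10 - 8 - 20) = (60/98)*(-2) = (60*(1/98))*(-2) = (30/49)*(-2) = -60/49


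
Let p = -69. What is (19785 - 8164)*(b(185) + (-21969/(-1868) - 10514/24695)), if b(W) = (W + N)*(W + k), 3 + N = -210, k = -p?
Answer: -3806522753898357/46130260 ≈ -8.2517e+7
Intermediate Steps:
k = 69 (k = -1*(-69) = 69)
N = -213 (N = -3 - 210 = -213)
b(W) = (-213 + W)*(69 + W) (b(W) = (W - 213)*(W + 69) = (-213 + W)*(69 + W))
(19785 - 8164)*(b(185) + (-21969/(-1868) - 10514/24695)) = (19785 - 8164)*((-14697 + 185² - 144*185) + (-21969/(-1868) - 10514/24695)) = 11621*((-14697 + 34225 - 26640) + (-21969*(-1/1868) - 10514*1/24695)) = 11621*(-7112 + (21969/1868 - 10514/24695)) = 11621*(-7112 + 522884303/46130260) = 11621*(-327555524817/46130260) = -3806522753898357/46130260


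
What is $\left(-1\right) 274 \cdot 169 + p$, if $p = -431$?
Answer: $-46737$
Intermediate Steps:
$\left(-1\right) 274 \cdot 169 + p = \left(-1\right) 274 \cdot 169 - 431 = \left(-274\right) 169 - 431 = -46306 - 431 = -46737$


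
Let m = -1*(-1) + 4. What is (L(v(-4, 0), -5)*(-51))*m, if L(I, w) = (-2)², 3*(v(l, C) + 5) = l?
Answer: -1020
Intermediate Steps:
v(l, C) = -5 + l/3
L(I, w) = 4
m = 5 (m = 1 + 4 = 5)
(L(v(-4, 0), -5)*(-51))*m = (4*(-51))*5 = -204*5 = -1020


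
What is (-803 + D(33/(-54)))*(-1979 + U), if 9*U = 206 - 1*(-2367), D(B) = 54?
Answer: 11413262/9 ≈ 1.2681e+6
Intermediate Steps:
U = 2573/9 (U = (206 - 1*(-2367))/9 = (206 + 2367)/9 = (⅑)*2573 = 2573/9 ≈ 285.89)
(-803 + D(33/(-54)))*(-1979 + U) = (-803 + 54)*(-1979 + 2573/9) = -749*(-15238/9) = 11413262/9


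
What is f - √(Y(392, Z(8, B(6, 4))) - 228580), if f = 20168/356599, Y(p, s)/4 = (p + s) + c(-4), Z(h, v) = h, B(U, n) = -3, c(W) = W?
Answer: 20168/356599 - 22*I*√469 ≈ 0.056557 - 476.44*I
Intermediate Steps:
Y(p, s) = -16 + 4*p + 4*s (Y(p, s) = 4*((p + s) - 4) = 4*(-4 + p + s) = -16 + 4*p + 4*s)
f = 20168/356599 (f = 20168*(1/356599) = 20168/356599 ≈ 0.056557)
f - √(Y(392, Z(8, B(6, 4))) - 228580) = 20168/356599 - √((-16 + 4*392 + 4*8) - 228580) = 20168/356599 - √((-16 + 1568 + 32) - 228580) = 20168/356599 - √(1584 - 228580) = 20168/356599 - √(-226996) = 20168/356599 - 22*I*√469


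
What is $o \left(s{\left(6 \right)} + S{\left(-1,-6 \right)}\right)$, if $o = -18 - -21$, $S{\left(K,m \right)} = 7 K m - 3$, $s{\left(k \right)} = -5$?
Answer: $102$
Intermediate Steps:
$S{\left(K,m \right)} = -3 + 7 K m$ ($S{\left(K,m \right)} = 7 K m - 3 = -3 + 7 K m$)
$o = 3$ ($o = -18 + 21 = 3$)
$o \left(s{\left(6 \right)} + S{\left(-1,-6 \right)}\right) = 3 \left(-5 - \left(3 + 7 \left(-6\right)\right)\right) = 3 \left(-5 + \left(-3 + 42\right)\right) = 3 \left(-5 + 39\right) = 3 \cdot 34 = 102$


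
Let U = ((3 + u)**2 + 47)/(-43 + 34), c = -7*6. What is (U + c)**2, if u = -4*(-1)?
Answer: 24964/9 ≈ 2773.8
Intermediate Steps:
u = 4 (u = -1*(-4) = 4)
c = -42
U = -32/3 (U = ((3 + 4)**2 + 47)/(-43 + 34) = (7**2 + 47)/(-9) = (49 + 47)*(-1/9) = 96*(-1/9) = -32/3 ≈ -10.667)
(U + c)**2 = (-32/3 - 42)**2 = (-158/3)**2 = 24964/9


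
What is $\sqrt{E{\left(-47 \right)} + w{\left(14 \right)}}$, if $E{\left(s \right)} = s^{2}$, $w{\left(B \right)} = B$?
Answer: $3 \sqrt{247} \approx 47.149$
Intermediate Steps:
$\sqrt{E{\left(-47 \right)} + w{\left(14 \right)}} = \sqrt{\left(-47\right)^{2} + 14} = \sqrt{2209 + 14} = \sqrt{2223} = 3 \sqrt{247}$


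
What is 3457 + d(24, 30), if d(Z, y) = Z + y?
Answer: 3511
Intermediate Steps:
3457 + d(24, 30) = 3457 + (24 + 30) = 3457 + 54 = 3511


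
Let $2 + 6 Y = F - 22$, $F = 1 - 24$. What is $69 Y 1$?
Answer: $- \frac{1081}{2} \approx -540.5$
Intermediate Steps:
$F = -23$ ($F = 1 - 24 = -23$)
$Y = - \frac{47}{6}$ ($Y = - \frac{1}{3} + \frac{-23 - 22}{6} = - \frac{1}{3} + \frac{1}{6} \left(-45\right) = - \frac{1}{3} - \frac{15}{2} = - \frac{47}{6} \approx -7.8333$)
$69 Y 1 = 69 \left(- \frac{47}{6}\right) 1 = \left(- \frac{1081}{2}\right) 1 = - \frac{1081}{2}$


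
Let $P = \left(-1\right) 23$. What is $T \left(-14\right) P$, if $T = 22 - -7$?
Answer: $9338$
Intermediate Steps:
$P = -23$
$T = 29$ ($T = 22 + 7 = 29$)
$T \left(-14\right) P = 29 \left(-14\right) \left(-23\right) = \left(-406\right) \left(-23\right) = 9338$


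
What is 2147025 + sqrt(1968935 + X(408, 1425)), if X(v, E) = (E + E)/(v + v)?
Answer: 2147025 + sqrt(9104371590)/68 ≈ 2.1484e+6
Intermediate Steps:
X(v, E) = E/v (X(v, E) = (2*E)/((2*v)) = (2*E)*(1/(2*v)) = E/v)
2147025 + sqrt(1968935 + X(408, 1425)) = 2147025 + sqrt(1968935 + 1425/408) = 2147025 + sqrt(1968935 + 1425*(1/408)) = 2147025 + sqrt(1968935 + 475/136) = 2147025 + sqrt(267775635/136) = 2147025 + sqrt(9104371590)/68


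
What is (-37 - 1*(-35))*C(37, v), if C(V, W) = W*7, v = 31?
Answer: -434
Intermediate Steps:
C(V, W) = 7*W
(-37 - 1*(-35))*C(37, v) = (-37 - 1*(-35))*(7*31) = (-37 + 35)*217 = -2*217 = -434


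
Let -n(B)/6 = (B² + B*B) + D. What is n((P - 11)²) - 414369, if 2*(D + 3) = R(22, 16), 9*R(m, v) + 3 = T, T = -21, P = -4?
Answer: -1021843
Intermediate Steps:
R(m, v) = -8/3 (R(m, v) = -⅓ + (⅑)*(-21) = -⅓ - 7/3 = -8/3)
D = -13/3 (D = -3 + (½)*(-8/3) = -3 - 4/3 = -13/3 ≈ -4.3333)
n(B) = 26 - 12*B² (n(B) = -6*((B² + B*B) - 13/3) = -6*((B² + B²) - 13/3) = -6*(2*B² - 13/3) = -6*(-13/3 + 2*B²) = 26 - 12*B²)
n((P - 11)²) - 414369 = (26 - 12*(-4 - 11)⁴) - 414369 = (26 - 12*((-15)²)²) - 414369 = (26 - 12*225²) - 414369 = (26 - 12*50625) - 414369 = (26 - 607500) - 414369 = -607474 - 414369 = -1021843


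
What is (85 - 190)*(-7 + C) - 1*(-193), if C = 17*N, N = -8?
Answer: 15208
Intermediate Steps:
C = -136 (C = 17*(-8) = -136)
(85 - 190)*(-7 + C) - 1*(-193) = (85 - 190)*(-7 - 136) - 1*(-193) = -105*(-143) + 193 = 15015 + 193 = 15208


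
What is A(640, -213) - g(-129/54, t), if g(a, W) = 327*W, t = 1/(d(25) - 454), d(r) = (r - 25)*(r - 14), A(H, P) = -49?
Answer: -21919/454 ≈ -48.280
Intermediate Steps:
d(r) = (-25 + r)*(-14 + r)
t = -1/454 (t = 1/((350 + 25² - 39*25) - 454) = 1/((350 + 625 - 975) - 454) = 1/(0 - 454) = 1/(-454) = -1/454 ≈ -0.0022026)
A(640, -213) - g(-129/54, t) = -49 - 327*(-1)/454 = -49 - 1*(-327/454) = -49 + 327/454 = -21919/454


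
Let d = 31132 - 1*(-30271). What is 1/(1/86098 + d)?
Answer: 86098/5286675495 ≈ 1.6286e-5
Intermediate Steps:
d = 61403 (d = 31132 + 30271 = 61403)
1/(1/86098 + d) = 1/(1/86098 + 61403) = 1/(5286675495/86098) = 86098/5286675495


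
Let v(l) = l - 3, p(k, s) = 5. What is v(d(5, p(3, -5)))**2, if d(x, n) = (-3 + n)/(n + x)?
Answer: 196/25 ≈ 7.8400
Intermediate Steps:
d(x, n) = (-3 + n)/(n + x)
v(l) = -3 + l
v(d(5, p(3, -5)))**2 = (-3 + (-3 + 5)/(5 + 5))**2 = (-3 + 2/10)**2 = (-3 + (1/10)*2)**2 = (-3 + 1/5)**2 = (-14/5)**2 = 196/25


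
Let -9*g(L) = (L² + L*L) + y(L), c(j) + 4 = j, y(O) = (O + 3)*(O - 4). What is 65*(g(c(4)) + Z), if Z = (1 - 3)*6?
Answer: -2080/3 ≈ -693.33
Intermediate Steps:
y(O) = (-4 + O)*(3 + O) (y(O) = (3 + O)*(-4 + O) = (-4 + O)*(3 + O))
c(j) = -4 + j
g(L) = 4/3 - L²/3 + L/9 (g(L) = -((L² + L*L) + (-12 + L² - L))/9 = -((L² + L²) + (-12 + L² - L))/9 = -(2*L² + (-12 + L² - L))/9 = -(-12 - L + 3*L²)/9 = 4/3 - L²/3 + L/9)
Z = -12 (Z = -2*6 = -12)
65*(g(c(4)) + Z) = 65*((4/3 - (-4 + 4)²/3 + (-4 + 4)/9) - 12) = 65*((4/3 - ⅓*0² + (⅑)*0) - 12) = 65*((4/3 - ⅓*0 + 0) - 12) = 65*((4/3 + 0 + 0) - 12) = 65*(4/3 - 12) = 65*(-32/3) = -2080/3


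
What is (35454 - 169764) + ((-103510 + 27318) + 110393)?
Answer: -100109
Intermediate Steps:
(35454 - 169764) + ((-103510 + 27318) + 110393) = -134310 + (-76192 + 110393) = -134310 + 34201 = -100109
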